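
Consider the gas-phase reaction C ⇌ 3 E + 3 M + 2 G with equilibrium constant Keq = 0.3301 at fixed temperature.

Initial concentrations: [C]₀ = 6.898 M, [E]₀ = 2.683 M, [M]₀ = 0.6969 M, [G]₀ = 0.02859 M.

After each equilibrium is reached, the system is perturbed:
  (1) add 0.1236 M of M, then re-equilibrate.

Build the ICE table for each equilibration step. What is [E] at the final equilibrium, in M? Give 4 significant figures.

[E]_eq = 2.998 M

Q₀ = 7.7460e-04 vs Keq = 0.3301 ⇒ Q<K, forward
Step 1:
                   C          E          M          G
  Initial      6.898      2.683     0.6969    0.02859
  Change     -0.1174     0.3521     0.3521     0.2347
  Equil        6.781      3.035      1.049     0.2633
  solve Keq expr → x = 0.1174; check Q = 0.3301
Then add 0.1236 M of M.
Step 2:
                   C          E          M          G
  Initial      6.781      3.035      1.173     0.2633
  Change     0.01243   -0.03729   -0.03729   -0.02486
  Equil        6.793      2.998      1.135     0.2385
  solve Keq expr → x = -0.01243; check Q = 0.3301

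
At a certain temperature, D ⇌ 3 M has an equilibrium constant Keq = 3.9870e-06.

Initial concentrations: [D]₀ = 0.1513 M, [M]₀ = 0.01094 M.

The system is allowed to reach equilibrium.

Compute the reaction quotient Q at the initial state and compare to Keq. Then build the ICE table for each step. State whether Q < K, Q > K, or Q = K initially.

Q₀ = 8.6539e-06 vs Keq = 3.9870e-06 ⇒ Q>K, reverse
Step 1:
                   D          M
  I           0.1513    0.01094
  C       8.2507e-04  -0.002475
  E           0.1521   0.008465
  solve Keq expr → x = -8.2507e-04; check Q = 3.9870e-06

Q₀ = 8.6539e-06; Q > K (proceeds reverse)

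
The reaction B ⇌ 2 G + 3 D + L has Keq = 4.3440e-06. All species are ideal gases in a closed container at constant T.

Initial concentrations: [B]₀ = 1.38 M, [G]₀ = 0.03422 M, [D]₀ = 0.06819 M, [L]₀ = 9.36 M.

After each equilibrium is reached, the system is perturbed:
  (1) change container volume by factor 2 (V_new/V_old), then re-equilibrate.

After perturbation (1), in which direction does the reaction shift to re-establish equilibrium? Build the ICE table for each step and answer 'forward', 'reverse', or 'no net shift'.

Q₀ = 2.5184e-06 vs Keq = 4.3440e-06 ⇒ Q<K, forward
Step 1:
                    B           G           D           L
  init           1.38     0.03422     0.06819        9.36
  Δ         -0.002308    0.004617    0.006925    0.002308
  eq            1.378     0.03884     0.07511       9.362
  solve Keq expr → x = 0.002308; check Q = 4.3440e-06
Then change container volume by factor 2 (V_new/V_old).
Step 2:
                    B           G           D           L
  init         0.6888     0.01942     0.03756       4.681
  Δ          -0.01118     0.02236     0.03354     0.01118
  eq           0.6777     0.04178      0.0711       4.692
  solve Keq expr → x = 0.01118; check Q = 4.3440e-06

Direction: forward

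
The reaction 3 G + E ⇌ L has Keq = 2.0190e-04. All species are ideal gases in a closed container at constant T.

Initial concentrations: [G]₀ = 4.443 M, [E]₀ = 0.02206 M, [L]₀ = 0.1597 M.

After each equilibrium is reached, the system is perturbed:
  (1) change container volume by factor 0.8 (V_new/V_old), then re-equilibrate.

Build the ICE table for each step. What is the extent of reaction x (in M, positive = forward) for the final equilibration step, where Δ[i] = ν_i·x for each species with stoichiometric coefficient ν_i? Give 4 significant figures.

Q₀ = 0.08254 vs Keq = 2.0190e-04 ⇒ Q>K, reverse
Step 1:
                    G           E           L
  init          4.443     0.02206      0.1597
  Δ            0.4664      0.1555     -0.1555
  eq            4.909      0.1775    0.004241
  solve Keq expr → x = -0.1555; check Q = 2.0190e-04
Then change container volume by factor 0.8 (V_new/V_old).
Step 2:
                    G           E           L
  init          6.137      0.2219    0.005301
  Δ          -0.01428    -0.00476     0.00476
  eq            6.122      0.2171     0.01006
  solve Keq expr → x = 0.00476; check Q = 2.0190e-04

x = 0.00476 M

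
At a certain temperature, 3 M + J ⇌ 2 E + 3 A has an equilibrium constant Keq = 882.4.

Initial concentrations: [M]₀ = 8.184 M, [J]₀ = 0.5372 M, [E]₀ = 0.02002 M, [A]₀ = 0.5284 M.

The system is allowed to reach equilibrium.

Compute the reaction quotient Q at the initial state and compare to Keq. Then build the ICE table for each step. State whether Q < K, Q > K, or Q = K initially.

Q₀ = 2.0081e-07; Q < K (proceeds forward)

Q₀ = 2.0081e-07 vs Keq = 882.4 ⇒ Q<K, forward
Step 1:
                  M         J         E         A
  init        8.184    0.5372   0.02002    0.5284
  Δ          -1.611   -0.5372     1.074     1.611
  eq          6.573 4.6836e-05     1.094      2.14
  solve Keq expr → x = 0.5372; check Q = 882.4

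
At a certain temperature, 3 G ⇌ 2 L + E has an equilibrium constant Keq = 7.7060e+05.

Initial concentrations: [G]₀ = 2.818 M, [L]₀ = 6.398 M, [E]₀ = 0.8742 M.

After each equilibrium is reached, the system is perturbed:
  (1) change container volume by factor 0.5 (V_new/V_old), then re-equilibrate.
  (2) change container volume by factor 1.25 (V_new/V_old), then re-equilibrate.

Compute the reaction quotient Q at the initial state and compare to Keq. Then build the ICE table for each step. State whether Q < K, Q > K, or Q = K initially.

Q₀ = 1.599 vs Keq = 7.7060e+05 ⇒ Q<K, forward
Step 1:
                    G           L           E
  I             2.818       6.398      0.8742
  C            -2.764       1.843      0.9213
  E           0.05409       8.241       1.796
  solve Keq expr → x = 0.9213; check Q = 7.7060e+05
Then change container volume by factor 0.5 (V_new/V_old).
Step 2:
                    G           L           E
  I            0.1082       16.48       3.591
  C                 0           0           0
  E            0.1082       16.48       3.591
  solve Keq expr → x = 0; check Q = 7.7060e+05
Then change container volume by factor 1.25 (V_new/V_old).
Step 3:
                    G           L           E
  I           0.08654       13.18       2.873
  C                 0           0           0
  E           0.08654       13.18       2.873
  solve Keq expr → x = 0; check Q = 7.7060e+05

Q₀ = 1.599; Q < K (proceeds forward)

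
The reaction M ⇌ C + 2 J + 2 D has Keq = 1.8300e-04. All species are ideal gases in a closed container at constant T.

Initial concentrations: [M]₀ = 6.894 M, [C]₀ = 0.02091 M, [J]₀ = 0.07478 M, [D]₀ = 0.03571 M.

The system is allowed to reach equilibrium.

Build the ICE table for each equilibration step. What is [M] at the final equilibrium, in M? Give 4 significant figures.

Q₀ = 2.1629e-08 vs Keq = 1.8300e-04 ⇒ Q<K, forward
Step 1:
                    M           C           J           D
  I             6.894     0.02091     0.07478     0.03571
  C           -0.1246      0.1246      0.2492      0.2492
  E             6.769      0.1455      0.3239      0.2849
  solve Keq expr → x = 0.1246; check Q = 1.8300e-04

[M]_eq = 6.769 M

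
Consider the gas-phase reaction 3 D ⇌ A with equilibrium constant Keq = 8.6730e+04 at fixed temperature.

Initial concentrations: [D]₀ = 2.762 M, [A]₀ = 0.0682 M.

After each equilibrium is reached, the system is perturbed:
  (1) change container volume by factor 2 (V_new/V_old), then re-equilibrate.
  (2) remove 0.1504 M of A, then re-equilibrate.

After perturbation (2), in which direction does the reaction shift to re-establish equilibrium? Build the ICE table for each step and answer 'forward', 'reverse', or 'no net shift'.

Q₀ = 0.003237 vs Keq = 8.6730e+04 ⇒ Q<K, forward
Step 1:
                  D         A
  I           2.762    0.0682
  C           -2.74    0.9132
  E         0.02245    0.9814
  solve Keq expr → x = 0.9132; check Q = 8.6730e+04
Then change container volume by factor 2 (V_new/V_old).
Step 2:
                  D         A
  I         0.01123    0.4907
  C        0.006567 -0.002189
  E         0.01779    0.4885
  solve Keq expr → x = -0.002189; check Q = 8.6730e+04
Then remove 0.1504 M of A.
Step 3:
                  D         A
  I         0.01779    0.3381
  C       -0.002043 6.8113e-04
  E         0.01575    0.3388
  solve Keq expr → x = 6.8113e-04; check Q = 8.6730e+04

Direction: forward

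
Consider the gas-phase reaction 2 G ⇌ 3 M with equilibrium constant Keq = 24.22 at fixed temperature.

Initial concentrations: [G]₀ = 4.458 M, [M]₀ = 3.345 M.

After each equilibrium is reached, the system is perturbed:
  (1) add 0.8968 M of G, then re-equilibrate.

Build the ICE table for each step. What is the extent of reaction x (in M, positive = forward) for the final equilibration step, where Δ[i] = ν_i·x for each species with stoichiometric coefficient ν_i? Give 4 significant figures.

Q₀ = 1.883 vs Keq = 24.22 ⇒ Q<K, forward
Step 1:
                    G           M
  I             4.458       3.345
  C            -1.629       2.443
  E             2.829       5.788
  solve Keq expr → x = 0.8143; check Q = 24.22
Then add 0.8968 M of G.
Step 2:
                    G           M
  I             3.726       5.788
  C           -0.4212      0.6317
  E             3.305        6.42
  solve Keq expr → x = 0.2106; check Q = 24.22

x = 0.2106 M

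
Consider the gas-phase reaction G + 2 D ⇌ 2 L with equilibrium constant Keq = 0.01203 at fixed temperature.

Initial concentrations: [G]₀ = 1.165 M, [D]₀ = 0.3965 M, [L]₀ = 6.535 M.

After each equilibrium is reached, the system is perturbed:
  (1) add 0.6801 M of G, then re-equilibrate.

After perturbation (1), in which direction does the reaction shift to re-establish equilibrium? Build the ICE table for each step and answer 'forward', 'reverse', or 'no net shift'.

Q₀ = 233.2 vs Keq = 0.01203 ⇒ Q>K, reverse
Step 1:
                   G          D          L
  init         1.165     0.3965      6.535
  Δ            2.656      5.311     -5.311
  eq           3.821      5.708      1.224
  solve Keq expr → x = -2.656; check Q = 0.01203
Then add 0.6801 M of G.
Step 2:
                   G          D          L
  init         4.501      5.708      1.224
  Δ            -0.04   -0.08001    0.08001
  eq           4.461      5.628      1.304
  solve Keq expr → x = 0.04; check Q = 0.01203

Direction: forward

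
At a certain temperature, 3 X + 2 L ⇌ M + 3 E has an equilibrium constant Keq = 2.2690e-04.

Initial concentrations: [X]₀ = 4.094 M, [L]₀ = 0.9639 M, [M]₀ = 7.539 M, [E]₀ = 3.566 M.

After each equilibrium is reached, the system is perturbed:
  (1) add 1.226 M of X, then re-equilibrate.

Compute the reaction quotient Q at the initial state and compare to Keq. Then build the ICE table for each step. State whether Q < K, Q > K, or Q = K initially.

Q₀ = 5.362; Q > K (proceeds reverse)

Q₀ = 5.362 vs Keq = 2.2690e-04 ⇒ Q>K, reverse
Step 1:
                  X         L         M         E
  I           4.094    0.9639     7.539     3.566
  C           3.077     2.051    -1.026    -3.077
  E           7.171     3.015     6.513    0.4888
  solve Keq expr → x = -1.026; check Q = 2.2690e-04
Then add 1.226 M of X.
Step 2:
                  X         L         M         E
  I           8.397     3.015     6.513    0.4888
  C        -0.07195  -0.04796   0.02398   0.07195
  E           8.325     2.967     6.537    0.5608
  solve Keq expr → x = 0.02398; check Q = 2.2690e-04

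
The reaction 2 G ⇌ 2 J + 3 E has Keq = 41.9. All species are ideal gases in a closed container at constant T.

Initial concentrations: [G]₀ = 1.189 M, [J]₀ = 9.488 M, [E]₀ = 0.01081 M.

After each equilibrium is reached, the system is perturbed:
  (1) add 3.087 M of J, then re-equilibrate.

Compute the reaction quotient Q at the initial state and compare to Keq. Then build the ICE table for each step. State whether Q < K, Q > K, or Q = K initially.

Q₀ = 8.0438e-05 vs Keq = 41.9 ⇒ Q<K, forward
Step 1:
                    G           J           E
  I             1.189       9.488     0.01081
  C           -0.4158      0.4158      0.6237
  E            0.7732       9.904      0.6345
  solve Keq expr → x = 0.2079; check Q = 41.9
Then add 3.087 M of J.
Step 2:
                    G           J           E
  I            0.7732       12.99      0.6345
  C           0.05302    -0.05302    -0.07953
  E            0.8263       12.94      0.5549
  solve Keq expr → x = -0.02651; check Q = 41.9

Q₀ = 8.0438e-05; Q < K (proceeds forward)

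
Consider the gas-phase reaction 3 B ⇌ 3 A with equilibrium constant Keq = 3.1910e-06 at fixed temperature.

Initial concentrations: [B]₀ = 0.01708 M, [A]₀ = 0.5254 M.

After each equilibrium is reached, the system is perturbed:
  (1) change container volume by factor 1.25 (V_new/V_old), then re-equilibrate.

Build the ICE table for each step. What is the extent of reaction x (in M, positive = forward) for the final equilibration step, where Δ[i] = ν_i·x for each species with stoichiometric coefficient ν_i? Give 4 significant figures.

x = 0 M

Q₀ = 2.9108e+04 vs Keq = 3.1910e-06 ⇒ Q>K, reverse
Step 1:
                   B          A
  Initial    0.01708     0.5254
  Change      0.5175    -0.5175
  Equil       0.5346   0.007871
  solve Keq expr → x = -0.1725; check Q = 3.1910e-06
Then change container volume by factor 1.25 (V_new/V_old).
Step 2:
                   B          A
  Initial     0.4277   0.006297
  Change           0          0
  Equil       0.4277   0.006297
  solve Keq expr → x = 0; check Q = 3.1910e-06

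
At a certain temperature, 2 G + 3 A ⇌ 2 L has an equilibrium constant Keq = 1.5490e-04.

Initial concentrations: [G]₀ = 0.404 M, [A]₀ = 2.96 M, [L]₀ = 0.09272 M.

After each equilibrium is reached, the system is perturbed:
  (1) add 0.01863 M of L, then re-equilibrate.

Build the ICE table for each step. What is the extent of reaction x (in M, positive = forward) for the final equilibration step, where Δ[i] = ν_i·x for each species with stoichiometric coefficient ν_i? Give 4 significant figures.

Q₀ = 0.002031 vs Keq = 1.5490e-04 ⇒ Q>K, reverse
Step 1:
                   G          A          L
  Initial      0.404       2.96    0.09272
  Change      0.0618     0.0927    -0.0618
  Equil       0.4658      3.053    0.03092
  solve Keq expr → x = -0.0309; check Q = 1.5490e-04
Then add 0.01863 M of L.
Step 2:
                   G          A          L
  Initial     0.4658      3.053    0.04955
  Change     0.01709    0.02564   -0.01709
  Equil       0.4829      3.078    0.03246
  solve Keq expr → x = -0.008545; check Q = 1.5490e-04

x = -0.008545 M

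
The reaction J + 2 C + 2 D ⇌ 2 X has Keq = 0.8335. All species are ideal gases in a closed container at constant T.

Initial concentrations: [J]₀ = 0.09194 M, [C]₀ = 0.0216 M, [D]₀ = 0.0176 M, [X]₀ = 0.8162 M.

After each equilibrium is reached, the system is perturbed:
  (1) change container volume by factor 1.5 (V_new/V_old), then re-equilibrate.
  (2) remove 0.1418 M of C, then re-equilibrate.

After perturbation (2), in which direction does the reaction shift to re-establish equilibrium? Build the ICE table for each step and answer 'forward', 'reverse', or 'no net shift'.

Direction: reverse

Q₀ = 5.0137e+07 vs Keq = 0.8335 ⇒ Q>K, reverse
Step 1:
                  J         C         D         X
  I         0.09194    0.0216    0.0176    0.8162
  C          0.2991    0.5983    0.5983   -0.5983
  E          0.3911    0.6199    0.6159    0.2179
  solve Keq expr → x = -0.2991; check Q = 0.8335
Then change container volume by factor 1.5 (V_new/V_old).
Step 2:
                  J         C         D         X
  I          0.2607    0.4132    0.4106    0.1453
  C         0.02213   0.04426   0.04426  -0.04426
  E          0.2828    0.4575    0.4548     0.101
  solve Keq expr → x = -0.02213; check Q = 0.8335
Then remove 0.1418 M of C.
Step 3:
                  J         C         D         X
  I          0.2828    0.3157    0.4548     0.101
  C         0.01078   0.02155   0.02155  -0.02155
  E          0.2936    0.3373    0.4764   0.07948
  solve Keq expr → x = -0.01078; check Q = 0.8335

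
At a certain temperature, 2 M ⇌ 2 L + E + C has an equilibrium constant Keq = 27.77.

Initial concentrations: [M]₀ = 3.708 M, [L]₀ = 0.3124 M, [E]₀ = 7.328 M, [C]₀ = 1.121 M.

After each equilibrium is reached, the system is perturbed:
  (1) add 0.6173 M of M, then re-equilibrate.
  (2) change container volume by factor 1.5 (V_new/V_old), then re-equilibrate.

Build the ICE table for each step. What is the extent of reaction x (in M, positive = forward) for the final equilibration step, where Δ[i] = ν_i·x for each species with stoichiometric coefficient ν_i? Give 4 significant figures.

x = 0.1311 M

Q₀ = 0.05831 vs Keq = 27.77 ⇒ Q<K, forward
Step 1:
                   M          L          E          C
  init         3.708     0.3124      7.328      1.121
  Δ           -1.934      1.934      0.967      0.967
  eq           1.774      2.246      8.295      2.088
  solve Keq expr → x = 0.967; check Q = 27.77
Then add 0.6173 M of M.
Step 2:
                   M          L          E          C
  init         2.391      2.246      8.295      2.088
  Δ          -0.2956     0.2956     0.1478     0.1478
  eq           2.096      2.542      8.443      2.236
  solve Keq expr → x = 0.1478; check Q = 27.77
Then change container volume by factor 1.5 (V_new/V_old).
Step 3:
                   M          L          E          C
  init         1.397      1.695      5.629      1.491
  Δ          -0.2623     0.2623     0.1311     0.1311
  eq           1.135      1.957       5.76      1.622
  solve Keq expr → x = 0.1311; check Q = 27.77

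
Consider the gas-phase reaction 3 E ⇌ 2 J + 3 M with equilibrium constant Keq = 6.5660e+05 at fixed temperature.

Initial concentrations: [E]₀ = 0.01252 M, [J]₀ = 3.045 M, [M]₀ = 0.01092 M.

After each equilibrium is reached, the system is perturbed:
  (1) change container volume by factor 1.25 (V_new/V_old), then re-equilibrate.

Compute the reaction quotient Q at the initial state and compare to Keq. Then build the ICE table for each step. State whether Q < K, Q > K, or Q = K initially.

Q₀ = 6.152 vs Keq = 6.5660e+05 ⇒ Q<K, forward
Step 1:
                   E          J          M
  I          0.01252      3.045    0.01092
  C         -0.01197   0.007977    0.01197
  E       5.5414e-04      3.053    0.02289
  solve Keq expr → x = 0.003989; check Q = 6.5660e+05
Then change container volume by factor 1.25 (V_new/V_old).
Step 2:
                   E          J          M
  I       4.4331e-04      2.442    0.01831
  C       -6.0020e-05 4.0013e-05 6.0020e-05
  E       3.8329e-04      2.442    0.01837
  solve Keq expr → x = 2.0007e-05; check Q = 6.5660e+05

Q₀ = 6.152; Q < K (proceeds forward)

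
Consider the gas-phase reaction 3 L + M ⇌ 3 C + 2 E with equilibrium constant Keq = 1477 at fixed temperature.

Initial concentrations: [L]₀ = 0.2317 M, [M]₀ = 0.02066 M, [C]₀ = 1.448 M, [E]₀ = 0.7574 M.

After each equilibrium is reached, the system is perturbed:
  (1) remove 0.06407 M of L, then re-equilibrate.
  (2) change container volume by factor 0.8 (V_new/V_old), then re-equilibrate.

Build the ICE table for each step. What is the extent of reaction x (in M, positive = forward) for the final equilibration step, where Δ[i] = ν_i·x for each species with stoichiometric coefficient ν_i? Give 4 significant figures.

Q₀ = 6777 vs Keq = 1477 ⇒ Q>K, reverse
Step 1:
                  L         M         C         E
  I          0.2317   0.02066     1.448    0.7574
  C         0.05648   0.01883  -0.05648  -0.03765
  E          0.2882   0.03949     1.392    0.7197
  solve Keq expr → x = -0.01883; check Q = 1477
Then remove 0.06407 M of L.
Step 2:
                  L         M         C         E
  I          0.2241   0.03949     1.392    0.7197
  C         0.03133   0.01044  -0.03133  -0.02088
  E          0.2554   0.04993      1.36    0.6989
  solve Keq expr → x = -0.01044; check Q = 1477
Then change container volume by factor 0.8 (V_new/V_old).
Step 3:
                  L         M         C         E
  I          0.3193   0.06241       1.7    0.8736
  C         0.01262  0.004205  -0.01262  -0.00841
  E          0.3319   0.06662     1.688    0.8652
  solve Keq expr → x = -0.004205; check Q = 1477

x = -0.004205 M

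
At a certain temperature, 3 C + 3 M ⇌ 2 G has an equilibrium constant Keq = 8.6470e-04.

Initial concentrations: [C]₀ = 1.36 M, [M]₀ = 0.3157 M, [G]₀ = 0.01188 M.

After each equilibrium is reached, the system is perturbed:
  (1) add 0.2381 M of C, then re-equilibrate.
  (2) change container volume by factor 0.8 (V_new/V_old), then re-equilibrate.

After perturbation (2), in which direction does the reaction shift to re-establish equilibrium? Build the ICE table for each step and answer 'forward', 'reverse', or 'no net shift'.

Q₀ = 0.001783 vs Keq = 8.6470e-04 ⇒ Q>K, reverse
Step 1:
                  C         M         G
  I            1.36    0.3157   0.01188
  C        0.005042  0.005042 -0.003361
  E           1.365    0.3207  0.008519
  solve Keq expr → x = -0.001681; check Q = 8.6470e-04
Then add 0.2381 M of C.
Step 2:
                  C         M         G
  I           1.603    0.3207  0.008519
  C       -0.003195 -0.003195   0.00213
  E             1.6    0.3175   0.01065
  solve Keq expr → x = 0.001065; check Q = 8.6470e-04
Then change container volume by factor 0.8 (V_new/V_old).
Step 3:
                  C         M         G
  I               2    0.3969   0.01331
  C       -0.009855 -0.009855   0.00657
  E            1.99    0.3871   0.01988
  solve Keq expr → x = 0.003285; check Q = 8.6470e-04

Direction: forward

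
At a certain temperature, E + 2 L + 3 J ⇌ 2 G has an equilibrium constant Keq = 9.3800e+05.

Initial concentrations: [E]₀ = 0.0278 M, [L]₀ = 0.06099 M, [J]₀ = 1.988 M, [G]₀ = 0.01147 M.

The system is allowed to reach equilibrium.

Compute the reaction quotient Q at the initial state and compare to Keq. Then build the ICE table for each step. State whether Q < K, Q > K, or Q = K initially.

Q₀ = 0.1619; Q < K (proceeds forward)

Q₀ = 0.1619 vs Keq = 9.3800e+05 ⇒ Q<K, forward
Step 1:
                    E           L           J           G
  init         0.0278     0.06099       1.988     0.01147
  Δ          -0.02778    -0.05555    -0.08333     0.05555
  eq       2.3447e-05    0.005437       1.905     0.06702
  solve Keq expr → x = 0.02778; check Q = 9.3800e+05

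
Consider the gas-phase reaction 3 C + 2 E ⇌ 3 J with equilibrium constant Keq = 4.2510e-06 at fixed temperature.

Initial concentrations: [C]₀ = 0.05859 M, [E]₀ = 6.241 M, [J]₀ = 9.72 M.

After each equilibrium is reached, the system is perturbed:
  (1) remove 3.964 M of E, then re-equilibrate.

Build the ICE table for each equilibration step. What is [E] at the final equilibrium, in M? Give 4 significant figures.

[E]_eq = 8.35 M

Q₀ = 1.1722e+05 vs Keq = 4.2510e-06 ⇒ Q>K, reverse
Step 1:
                  C         E         J
  I         0.05859     6.241      9.72
  C           8.947     5.964    -8.947
  E           9.005     12.21    0.7733
  solve Keq expr → x = -2.982; check Q = 4.2510e-06
Then remove 3.964 M of E.
Step 2:
                  C         E         J
  I           9.005     8.241    0.7733
  C          0.1621    0.1081   -0.1621
  E           9.167      8.35    0.6112
  solve Keq expr → x = -0.05404; check Q = 4.2510e-06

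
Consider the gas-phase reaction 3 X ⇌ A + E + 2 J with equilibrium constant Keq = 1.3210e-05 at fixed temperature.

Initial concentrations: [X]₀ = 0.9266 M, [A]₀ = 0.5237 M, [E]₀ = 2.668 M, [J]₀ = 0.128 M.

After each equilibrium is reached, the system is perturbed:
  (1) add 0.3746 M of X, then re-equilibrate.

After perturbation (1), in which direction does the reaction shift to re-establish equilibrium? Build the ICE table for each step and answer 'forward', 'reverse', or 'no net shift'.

Direction: forward

Q₀ = 0.02877 vs Keq = 1.3210e-05 ⇒ Q>K, reverse
Step 1:
                    X           A           E           J
  I            0.9266      0.5237       2.668       0.128
  C            0.1862    -0.06206    -0.06206     -0.1241
  E             1.113      0.4616       2.606     0.00389
  solve Keq expr → x = -0.06206; check Q = 1.3210e-05
Then add 0.3746 M of X.
Step 2:
                    X           A           E           J
  I             1.487      0.4616       2.606     0.00389
  C         -0.003141    0.001047    0.001047    0.002094
  E             1.484      0.4627       2.607    0.005984
  solve Keq expr → x = 0.001047; check Q = 1.3210e-05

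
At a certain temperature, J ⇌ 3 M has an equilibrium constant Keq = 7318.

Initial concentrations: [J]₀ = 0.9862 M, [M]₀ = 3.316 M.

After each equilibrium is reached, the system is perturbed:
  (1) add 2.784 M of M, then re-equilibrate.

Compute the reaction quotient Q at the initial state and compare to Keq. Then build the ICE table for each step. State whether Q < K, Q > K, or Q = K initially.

Q₀ = 36.97; Q < K (proceeds forward)

Q₀ = 36.97 vs Keq = 7318 ⇒ Q<K, forward
Step 1:
                  J         M
  Initial    0.9862     3.316
  Change     -0.954     2.862
  Equil     0.03222     6.178
  solve Keq expr → x = 0.954; check Q = 7318
Then add 2.784 M of M.
Step 2:
                  J         M
  Initial   0.03222     8.962
  Change     0.0603   -0.1809
  Equil     0.09252     8.781
  solve Keq expr → x = -0.0603; check Q = 7318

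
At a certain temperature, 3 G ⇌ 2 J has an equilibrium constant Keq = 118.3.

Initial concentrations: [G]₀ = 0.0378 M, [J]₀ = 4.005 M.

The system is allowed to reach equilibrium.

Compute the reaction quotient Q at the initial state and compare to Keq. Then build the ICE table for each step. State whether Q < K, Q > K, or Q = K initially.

Q₀ = 2.9698e+05 vs Keq = 118.3 ⇒ Q>K, reverse
Step 1:
                   G          J
  init        0.0378      4.005
  Δ             0.45       -0.3
  eq          0.4878      3.705
  solve Keq expr → x = -0.15; check Q = 118.3

Q₀ = 2.9698e+05; Q > K (proceeds reverse)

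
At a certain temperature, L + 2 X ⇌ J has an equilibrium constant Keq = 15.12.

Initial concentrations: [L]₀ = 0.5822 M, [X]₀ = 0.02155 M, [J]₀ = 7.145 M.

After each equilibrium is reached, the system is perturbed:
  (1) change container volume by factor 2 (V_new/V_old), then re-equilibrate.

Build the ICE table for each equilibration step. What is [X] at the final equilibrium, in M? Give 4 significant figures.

[X]_eq = 0.6064 M

Q₀ = 2.6426e+04 vs Keq = 15.12 ⇒ Q>K, reverse
Step 1:
                   L          X          J
  init        0.5822    0.02155      7.145
  Δ           0.3388     0.6776    -0.3388
  eq           0.921     0.6991      6.806
  solve Keq expr → x = -0.3388; check Q = 15.12
Then change container volume by factor 2 (V_new/V_old).
Step 2:
                   L          X          J
  init        0.4605     0.3496      3.403
  Δ           0.1284     0.2569    -0.1284
  eq          0.5889     0.6064      3.275
  solve Keq expr → x = -0.1284; check Q = 15.12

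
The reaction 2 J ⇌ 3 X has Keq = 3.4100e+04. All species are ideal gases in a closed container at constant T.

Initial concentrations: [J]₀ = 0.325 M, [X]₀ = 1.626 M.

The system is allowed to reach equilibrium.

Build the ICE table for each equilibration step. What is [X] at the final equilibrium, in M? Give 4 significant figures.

[X]_eq = 2.089 M

Q₀ = 40.7 vs Keq = 3.4100e+04 ⇒ Q<K, forward
Step 1:
                  J         X
  I           0.325     1.626
  C         -0.3086     0.463
  E         0.01635     2.089
  solve Keq expr → x = 0.1543; check Q = 3.4100e+04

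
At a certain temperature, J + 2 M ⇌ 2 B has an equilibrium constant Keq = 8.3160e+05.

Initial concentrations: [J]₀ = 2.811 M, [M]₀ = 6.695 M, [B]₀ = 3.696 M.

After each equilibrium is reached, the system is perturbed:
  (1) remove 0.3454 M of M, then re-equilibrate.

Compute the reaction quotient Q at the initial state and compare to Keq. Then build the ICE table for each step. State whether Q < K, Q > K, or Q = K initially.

Q₀ = 0.1084 vs Keq = 8.3160e+05 ⇒ Q<K, forward
Step 1:
                    J           M           B
  init          2.811       6.695       3.696
  Δ            -2.811      -5.622       5.622
  eq       9.0650e-05       1.073       9.318
  solve Keq expr → x = 2.811; check Q = 8.3160e+05
Then remove 0.3454 M of M.
Step 2:
                    J           M           B
  init     9.0650e-05      0.7278       9.318
  Δ        1.0634e-04  2.1267e-04 -2.1267e-04
  eq       1.9699e-04       0.728       9.318
  solve Keq expr → x = -1.0634e-04; check Q = 8.3160e+05

Q₀ = 0.1084; Q < K (proceeds forward)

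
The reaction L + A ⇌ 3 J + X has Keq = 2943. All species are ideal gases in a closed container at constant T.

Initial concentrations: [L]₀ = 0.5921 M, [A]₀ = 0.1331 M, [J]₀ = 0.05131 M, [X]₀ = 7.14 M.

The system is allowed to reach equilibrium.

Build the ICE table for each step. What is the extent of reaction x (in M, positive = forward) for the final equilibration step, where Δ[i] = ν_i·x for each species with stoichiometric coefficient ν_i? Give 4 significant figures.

Q₀ = 0.01224 vs Keq = 2943 ⇒ Q<K, forward
Step 1:
                   L          A          J          X
  init        0.5921     0.1331    0.05131       7.14
  Δ          -0.1326    -0.1326     0.3978     0.1326
  eq          0.4595 4.8730e-04     0.4491      7.273
  solve Keq expr → x = 0.1326; check Q = 2943

x = 0.1326 M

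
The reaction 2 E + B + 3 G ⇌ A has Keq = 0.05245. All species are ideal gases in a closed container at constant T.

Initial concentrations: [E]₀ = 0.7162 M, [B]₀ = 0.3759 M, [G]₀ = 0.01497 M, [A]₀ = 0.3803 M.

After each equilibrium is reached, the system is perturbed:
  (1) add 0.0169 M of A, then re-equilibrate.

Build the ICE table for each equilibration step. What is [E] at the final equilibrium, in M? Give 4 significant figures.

[E]_eq = 1.372 M

Q₀ = 5.8792e+05 vs Keq = 0.05245 ⇒ Q>K, reverse
Step 1:
                  E         B         G         A
  init       0.7162    0.3759   0.01497    0.3803
  Δ          0.6379     0.319    0.9569    -0.319
  eq          1.354    0.6949    0.9718   0.06134
  solve Keq expr → x = -0.319; check Q = 0.05245
Then add 0.0169 M of A.
Step 2:
                  E         B         G         A
  init        1.354    0.6949    0.9718   0.07824
  Δ         0.01798  0.008988   0.02696 -0.008988
  eq          1.372    0.7038    0.9988   0.06925
  solve Keq expr → x = -0.008988; check Q = 0.05245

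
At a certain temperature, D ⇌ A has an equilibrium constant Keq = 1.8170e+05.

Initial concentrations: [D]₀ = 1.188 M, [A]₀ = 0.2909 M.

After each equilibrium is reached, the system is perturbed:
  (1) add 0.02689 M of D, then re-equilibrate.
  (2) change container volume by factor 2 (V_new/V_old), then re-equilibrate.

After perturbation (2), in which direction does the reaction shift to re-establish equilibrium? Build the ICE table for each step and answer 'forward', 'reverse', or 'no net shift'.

Direction: no net shift

Q₀ = 0.2449 vs Keq = 1.8170e+05 ⇒ Q<K, forward
Step 1:
                   D          A
  init         1.188     0.2909
  Δ           -1.188      1.188
  eq      8.1392e-06      1.479
  solve Keq expr → x = 1.188; check Q = 1.8170e+05
Then add 0.02689 M of D.
Step 2:
                   D          A
  init        0.0269      1.479
  Δ         -0.02689    0.02689
  eq      8.2872e-06      1.506
  solve Keq expr → x = 0.02689; check Q = 1.8170e+05
Then change container volume by factor 2 (V_new/V_old).
Step 3:
                   D          A
  init    4.1436e-06     0.7529
  Δ                0          0
  eq      4.1436e-06     0.7529
  solve Keq expr → x = 0; check Q = 1.8170e+05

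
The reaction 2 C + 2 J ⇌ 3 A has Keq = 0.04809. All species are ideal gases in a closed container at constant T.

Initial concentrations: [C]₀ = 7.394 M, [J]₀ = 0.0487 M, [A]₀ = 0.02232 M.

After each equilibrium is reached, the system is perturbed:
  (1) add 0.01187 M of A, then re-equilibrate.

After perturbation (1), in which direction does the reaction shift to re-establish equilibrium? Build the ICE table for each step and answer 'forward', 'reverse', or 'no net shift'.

Q₀ = 8.5756e-05 vs Keq = 0.04809 ⇒ Q<K, forward
Step 1:
                   C          J          A
  I            7.394     0.0487    0.02232
  C         -0.03574   -0.03574     0.0536
  E            7.358    0.01296    0.07592
  solve Keq expr → x = 0.01787; check Q = 0.04809
Then add 0.01187 M of A.
Step 2:
                   C          J          A
  I            7.358    0.01296    0.08779
  C         0.002237   0.002237  -0.003355
  E            7.361     0.0152    0.08444
  solve Keq expr → x = -0.001118; check Q = 0.04809

Direction: reverse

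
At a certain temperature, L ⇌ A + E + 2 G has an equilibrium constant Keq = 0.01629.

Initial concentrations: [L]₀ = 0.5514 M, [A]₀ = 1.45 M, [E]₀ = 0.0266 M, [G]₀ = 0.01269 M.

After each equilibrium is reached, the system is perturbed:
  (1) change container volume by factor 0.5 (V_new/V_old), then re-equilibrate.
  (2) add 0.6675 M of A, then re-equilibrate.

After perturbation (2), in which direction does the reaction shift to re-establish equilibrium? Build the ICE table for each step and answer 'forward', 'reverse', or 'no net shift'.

Q₀ = 1.1264e-05 vs Keq = 0.01629 ⇒ Q<K, forward
Step 1:
                    L           A           E           G
  Initial      0.5514        1.45      0.0266     0.01269
  Change     -0.09379     0.09379     0.09379      0.1876
  Equil        0.4576       1.544      0.1204      0.2003
  solve Keq expr → x = 0.09379; check Q = 0.01629
Then change container volume by factor 0.5 (V_new/V_old).
Step 2:
                    L           A           E           G
  Initial      0.9152       3.088      0.2408      0.4005
  Change       0.1008     -0.1008     -0.1008     -0.2016
  Equil         1.016       2.987        0.14       0.199
  solve Keq expr → x = -0.1008; check Q = 0.01629
Then add 0.6675 M of A.
Step 3:
                    L           A           E           G
  Initial       1.016       3.654        0.14       0.199
  Change     0.006858   -0.006858   -0.006858    -0.01372
  Equil         1.023       3.647      0.1331      0.1852
  solve Keq expr → x = -0.006858; check Q = 0.01629

Direction: reverse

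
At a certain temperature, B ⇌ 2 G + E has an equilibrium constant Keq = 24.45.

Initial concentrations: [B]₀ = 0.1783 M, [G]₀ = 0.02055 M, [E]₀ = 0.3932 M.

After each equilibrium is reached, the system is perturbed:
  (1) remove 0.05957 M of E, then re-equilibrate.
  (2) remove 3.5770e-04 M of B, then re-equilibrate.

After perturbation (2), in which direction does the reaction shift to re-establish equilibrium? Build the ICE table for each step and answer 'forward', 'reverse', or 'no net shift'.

Direction: reverse

Q₀ = 9.3129e-04 vs Keq = 24.45 ⇒ Q<K, forward
Step 1:
                   B          G          E
  I           0.1783    0.02055     0.3932
  C          -0.1751     0.3502     0.1751
  E         0.003195     0.3708     0.5683
  solve Keq expr → x = 0.1751; check Q = 24.45
Then remove 0.05957 M of E.
Step 2:
                   B          G          E
  I         0.003195     0.3708     0.5087
  C       -3.2311e-04 6.4622e-04 3.2311e-04
  E         0.002872     0.3714     0.5091
  solve Keq expr → x = 3.2311e-04; check Q = 24.45
Then remove 3.5770e-04 M of B.
Step 3:
                   B          G          E
  I         0.002514     0.3714     0.5091
  C       3.4510e-04 -6.9019e-04 -3.4510e-04
  E         0.002859     0.3707     0.5087
  solve Keq expr → x = -3.4510e-04; check Q = 24.45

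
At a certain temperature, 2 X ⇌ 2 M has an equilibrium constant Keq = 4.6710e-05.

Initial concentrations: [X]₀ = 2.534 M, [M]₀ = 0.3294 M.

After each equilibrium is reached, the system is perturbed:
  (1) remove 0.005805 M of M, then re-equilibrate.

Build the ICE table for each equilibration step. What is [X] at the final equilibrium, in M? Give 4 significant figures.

Q₀ = 0.0169 vs Keq = 4.6710e-05 ⇒ Q>K, reverse
Step 1:
                    X           M
  init          2.534      0.3294
  Δ              0.31       -0.31
  eq            2.844     0.01944
  solve Keq expr → x = -0.155; check Q = 4.6710e-05
Then remove 0.005805 M of M.
Step 2:
                    X           M
  init          2.844     0.01363
  Δ         -0.005766    0.005766
  eq            2.838      0.0194
  solve Keq expr → x = 0.002883; check Q = 4.6710e-05

[X]_eq = 2.838 M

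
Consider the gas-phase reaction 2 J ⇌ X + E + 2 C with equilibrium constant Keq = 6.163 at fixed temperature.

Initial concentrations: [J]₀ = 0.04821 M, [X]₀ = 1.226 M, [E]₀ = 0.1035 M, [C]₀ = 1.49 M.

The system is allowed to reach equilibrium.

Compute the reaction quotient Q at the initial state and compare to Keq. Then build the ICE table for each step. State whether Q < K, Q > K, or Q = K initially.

Q₀ = 121.2; Q > K (proceeds reverse)

Q₀ = 121.2 vs Keq = 6.163 ⇒ Q>K, reverse
Step 1:
                    J           X           E           C
  init        0.04821       1.226      0.1035        1.49
  Δ           0.09564    -0.04782    -0.04782    -0.09564
  eq           0.1439       1.178     0.05568       1.394
  solve Keq expr → x = -0.04782; check Q = 6.163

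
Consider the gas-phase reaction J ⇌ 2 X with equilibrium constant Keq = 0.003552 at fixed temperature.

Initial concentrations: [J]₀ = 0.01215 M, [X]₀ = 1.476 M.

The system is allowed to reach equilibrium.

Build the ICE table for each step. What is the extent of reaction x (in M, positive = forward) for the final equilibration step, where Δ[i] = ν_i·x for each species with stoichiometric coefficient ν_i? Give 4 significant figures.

Q₀ = 179.3 vs Keq = 0.003552 ⇒ Q>K, reverse
Step 1:
                   J          X
  I          0.01215      1.476
  C           0.7126     -1.425
  E           0.7248    0.05074
  solve Keq expr → x = -0.7126; check Q = 0.003552

x = -0.7126 M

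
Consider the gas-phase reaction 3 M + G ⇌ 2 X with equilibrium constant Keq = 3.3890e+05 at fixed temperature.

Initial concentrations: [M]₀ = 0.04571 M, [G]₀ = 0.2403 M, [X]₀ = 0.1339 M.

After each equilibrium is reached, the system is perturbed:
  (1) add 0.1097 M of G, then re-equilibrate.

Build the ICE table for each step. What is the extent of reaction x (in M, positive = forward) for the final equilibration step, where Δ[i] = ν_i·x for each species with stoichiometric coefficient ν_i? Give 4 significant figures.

Q₀ = 781.2 vs Keq = 3.3890e+05 ⇒ Q<K, forward
Step 1:
                   M          G          X
  init       0.04571     0.2403     0.1339
  Δ         -0.03879   -0.01293    0.02586
  eq        0.006919     0.2274     0.1598
  solve Keq expr → x = 0.01293; check Q = 3.3890e+05
Then add 0.1097 M of G.
Step 2:
                   M          G          X
  init      0.006919     0.3371     0.1598
  Δ       -8.3521e-04 -2.7840e-04 5.5681e-04
  eq        0.006084     0.3368     0.1603
  solve Keq expr → x = 2.7840e-04; check Q = 3.3890e+05

x = 2.7840e-04 M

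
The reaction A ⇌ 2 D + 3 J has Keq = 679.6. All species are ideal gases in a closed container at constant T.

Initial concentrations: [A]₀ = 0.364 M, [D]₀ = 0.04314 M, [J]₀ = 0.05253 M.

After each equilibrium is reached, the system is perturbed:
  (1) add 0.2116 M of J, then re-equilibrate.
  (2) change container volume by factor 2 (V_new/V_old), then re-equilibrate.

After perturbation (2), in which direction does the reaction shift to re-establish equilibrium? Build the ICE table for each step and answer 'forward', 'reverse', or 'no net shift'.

Direction: forward

Q₀ = 7.4111e-07 vs Keq = 679.6 ⇒ Q<K, forward
Step 1:
                    A           D           J
  Initial       0.364     0.04314     0.05253
  Change      -0.3627      0.7254       1.088
  Equil       0.00129      0.7686       1.141
  solve Keq expr → x = 0.3627; check Q = 679.6
Then add 0.2116 M of J.
Step 2:
                    A           D           J
  Initial     0.00129      0.7686       1.352
  Change   8.3801e-04   -0.001676   -0.002514
  Equil      0.002128      0.7669        1.35
  solve Keq expr → x = -8.3801e-04; check Q = 679.6
Then change container volume by factor 2 (V_new/V_old).
Step 3:
                    A           D           J
  Initial    0.001064      0.3834      0.6749
  Change  -9.9589e-04    0.001992    0.002988
  Equil    6.8088e-05      0.3854      0.6779
  solve Keq expr → x = 9.9589e-04; check Q = 679.6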